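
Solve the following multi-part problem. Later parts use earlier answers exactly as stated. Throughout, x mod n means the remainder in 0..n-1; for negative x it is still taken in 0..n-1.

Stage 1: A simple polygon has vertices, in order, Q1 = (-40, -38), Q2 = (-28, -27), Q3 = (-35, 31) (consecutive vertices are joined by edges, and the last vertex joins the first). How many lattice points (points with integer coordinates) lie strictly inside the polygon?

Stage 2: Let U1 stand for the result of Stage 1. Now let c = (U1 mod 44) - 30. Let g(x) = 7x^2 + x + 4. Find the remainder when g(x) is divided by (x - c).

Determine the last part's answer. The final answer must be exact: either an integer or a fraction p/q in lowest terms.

120

Stage 1: cross terms: (-40*-27 - -28*-38)=16, (-28*31 - -35*-27)=-1813, (-35*-38 - -40*31)=2570; twice the area = |773| = 773; area = 773/2; boundary points = 1 + 1 + 1 = 3; strictly interior points = area - boundary/2 + 1 = 386; answer 386
Stage 2: U1 = 386; c = 4; remainder = value at the root: 7*(4)^2 + 1*(4)^1 + 4 = (112) + (4) + (4) = 120; answer 120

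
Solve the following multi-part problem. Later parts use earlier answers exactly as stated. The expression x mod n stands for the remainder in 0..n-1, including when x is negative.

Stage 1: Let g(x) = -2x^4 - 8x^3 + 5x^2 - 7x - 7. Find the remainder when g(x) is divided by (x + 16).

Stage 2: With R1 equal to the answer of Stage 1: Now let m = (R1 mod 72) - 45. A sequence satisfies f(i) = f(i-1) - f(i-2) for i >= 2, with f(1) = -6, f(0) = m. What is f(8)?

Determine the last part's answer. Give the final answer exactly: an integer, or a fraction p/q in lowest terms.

-26

Stage 1: remainder = value at the root: -2*(-16)^4 - 8*(-16)^3 + 5*(-16)^2 - 7*(-16)^1 - 7 = (-131072) + (32768) + (1280) + (112) + (-7) = -96919; answer -96919
Stage 2: R1 = -96919; m = 20; f(2) = 1*(-6) - 1*(20) = -26; iterating: f(2)=-26, f(3)=-20, f(4)=6, f(5)=26, f(6)=20, f(7)=-6, f(8)=-26; answer -26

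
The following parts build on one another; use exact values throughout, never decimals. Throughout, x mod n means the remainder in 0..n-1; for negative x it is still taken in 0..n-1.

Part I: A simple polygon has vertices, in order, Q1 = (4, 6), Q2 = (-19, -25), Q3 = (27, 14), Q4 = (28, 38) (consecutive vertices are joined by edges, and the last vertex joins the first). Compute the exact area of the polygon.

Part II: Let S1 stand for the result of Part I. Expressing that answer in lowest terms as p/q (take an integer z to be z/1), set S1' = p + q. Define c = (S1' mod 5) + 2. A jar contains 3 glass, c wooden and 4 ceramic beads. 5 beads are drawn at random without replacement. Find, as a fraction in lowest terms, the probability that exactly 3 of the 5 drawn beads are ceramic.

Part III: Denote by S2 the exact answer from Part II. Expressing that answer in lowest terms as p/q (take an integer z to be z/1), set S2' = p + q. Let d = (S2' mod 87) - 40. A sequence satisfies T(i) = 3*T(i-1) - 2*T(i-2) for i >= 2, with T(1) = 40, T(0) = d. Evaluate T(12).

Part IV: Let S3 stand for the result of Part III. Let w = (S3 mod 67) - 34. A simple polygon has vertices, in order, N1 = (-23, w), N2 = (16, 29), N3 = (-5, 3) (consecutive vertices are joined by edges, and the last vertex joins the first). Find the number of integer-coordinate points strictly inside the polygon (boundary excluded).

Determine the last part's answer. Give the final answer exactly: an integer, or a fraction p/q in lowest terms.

36

Part I: cross terms: (4*-25 - -19*6)=14, (-19*14 - 27*-25)=409, (27*38 - 28*14)=634, (28*6 - 4*38)=16; twice the area = |1073| = 1073; area = 1073/2; answer 1073/2
Part II: S1 = 1073/2; threaded value p + q = 1075; c = 2; total draws C(9,5) = 126; favorable C(4,3)*C(5,2) = 40; P = 20/63; answer 20/63
Part III: S2 = 20/63; threaded value p + q = 83; d = 43; T(2) = 3*(40) - 2*(43) = 34; iterating: T(2)=34, T(3)=22, T(4)=-2, T(5)=-50, T(6)=-146, T(7)=-338, T(8)=-722, T(9)=-1490, T(10)=-3026, T(11)=-6098, T(12)=-12242; answer -12242
Part IV: S3 = -12242; w = -15; cross terms: (-23*29 - 16*-15)=-427, (16*3 - -5*29)=193, (-5*-15 - -23*3)=144; twice the area = |-90| = 90; area = 45; boundary points = 1 + 1 + 18 = 20; strictly interior points = area - boundary/2 + 1 = 36; answer 36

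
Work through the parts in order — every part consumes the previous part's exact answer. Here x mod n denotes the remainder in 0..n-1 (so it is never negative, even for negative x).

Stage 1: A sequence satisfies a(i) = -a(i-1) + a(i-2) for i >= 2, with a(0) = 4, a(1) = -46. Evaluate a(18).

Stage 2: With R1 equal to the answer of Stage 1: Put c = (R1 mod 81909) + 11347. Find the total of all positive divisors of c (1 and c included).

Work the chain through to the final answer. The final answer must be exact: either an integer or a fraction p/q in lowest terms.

Stage 1: a(2) = -1*(-46) + 1*(4) = 50; iterating: a(2)=50, a(3)=-96, a(4)=146, a(5)=-242, a(6)=388, a(7)=-630, a(8)=1018, a(9)=-1648, a(10)=2666, a(11)=-4314, a(12)=6980, a(13)=-11294, a(14)=18274, a(15)=-29568, a(16)=47842, a(17)=-77410, a(18)=125252; answer 125252
Stage 2: R1 = 125252; c = 54690; 54690 = 2 * 3 * 5 * 1823; sigma = (1 + 2) * (1 + 3) * (1 + 5) * (1 + 1823) = 3 * 4 * 6 * 1824 = 131328; answer 131328

131328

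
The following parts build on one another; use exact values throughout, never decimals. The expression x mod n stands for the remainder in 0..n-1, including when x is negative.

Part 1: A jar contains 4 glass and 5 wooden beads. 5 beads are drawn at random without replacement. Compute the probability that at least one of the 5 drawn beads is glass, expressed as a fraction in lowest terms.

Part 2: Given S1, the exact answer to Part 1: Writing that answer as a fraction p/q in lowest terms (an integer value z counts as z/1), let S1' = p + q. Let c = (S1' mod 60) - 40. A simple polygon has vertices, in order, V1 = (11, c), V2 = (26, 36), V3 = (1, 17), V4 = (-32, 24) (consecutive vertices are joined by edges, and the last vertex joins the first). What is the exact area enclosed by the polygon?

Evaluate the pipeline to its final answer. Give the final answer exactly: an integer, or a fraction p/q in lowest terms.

Part 1: total draws C(9,5) = 126; complement C(5,5) = 1; favorable 126 - 1 = 125; P = 125/126; answer 125/126
Part 2: S1 = 125/126; threaded value p + q = 251; c = -29; cross terms: (11*36 - 26*-29)=1150, (26*17 - 1*36)=406, (1*24 - -32*17)=568, (-32*-29 - 11*24)=664; twice the area = |2788| = 2788; area = 1394; answer 1394

1394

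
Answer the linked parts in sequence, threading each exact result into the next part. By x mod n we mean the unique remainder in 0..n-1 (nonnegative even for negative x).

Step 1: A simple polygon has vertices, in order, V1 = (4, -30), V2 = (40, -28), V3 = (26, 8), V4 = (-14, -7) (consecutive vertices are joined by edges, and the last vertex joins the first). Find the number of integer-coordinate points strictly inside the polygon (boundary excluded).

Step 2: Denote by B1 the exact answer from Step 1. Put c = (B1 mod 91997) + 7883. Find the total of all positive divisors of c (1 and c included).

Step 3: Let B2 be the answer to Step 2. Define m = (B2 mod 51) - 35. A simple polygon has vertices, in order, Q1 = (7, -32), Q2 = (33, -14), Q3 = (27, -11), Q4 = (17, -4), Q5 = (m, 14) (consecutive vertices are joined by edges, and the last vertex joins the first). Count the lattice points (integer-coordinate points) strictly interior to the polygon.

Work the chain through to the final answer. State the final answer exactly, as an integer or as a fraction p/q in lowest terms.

Step 1: cross terms: (4*-28 - 40*-30)=1088, (40*8 - 26*-28)=1048, (26*-7 - -14*8)=-70, (-14*-30 - 4*-7)=448; twice the area = |2514| = 2514; area = 1257; boundary points = 2 + 2 + 5 + 1 = 10; strictly interior points = area - boundary/2 + 1 = 1253; answer 1253
Step 2: B1 = 1253; c = 9136; 9136 = 2^4 * 571; sigma = (1 + 2 + 4 + 8 + 16) * (1 + 571) = 31 * 572 = 17732; answer 17732
Step 3: B2 = 17732; m = 0; cross terms: (7*-14 - 33*-32)=958, (33*-11 - 27*-14)=15, (27*-4 - 17*-11)=79, (17*14 - 0*-4)=238, (0*-32 - 7*14)=-98; twice the area = |1192| = 1192; area = 596; boundary points = 2 + 3 + 1 + 1 + 1 = 8; strictly interior points = area - boundary/2 + 1 = 593; answer 593

593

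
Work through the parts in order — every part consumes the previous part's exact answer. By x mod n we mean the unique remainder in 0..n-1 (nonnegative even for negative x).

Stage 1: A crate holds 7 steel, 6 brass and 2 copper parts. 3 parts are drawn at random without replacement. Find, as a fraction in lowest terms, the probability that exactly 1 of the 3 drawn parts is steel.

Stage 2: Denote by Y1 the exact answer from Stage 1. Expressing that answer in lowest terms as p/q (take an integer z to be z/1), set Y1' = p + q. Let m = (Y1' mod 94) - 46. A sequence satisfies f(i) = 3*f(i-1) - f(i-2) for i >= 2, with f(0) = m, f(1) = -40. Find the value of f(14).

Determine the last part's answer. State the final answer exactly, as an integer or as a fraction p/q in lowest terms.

-18417911

Stage 1: total draws C(15,3) = 455; favorable C(7,1)*C(8,2) = 196; P = 28/65; answer 28/65
Stage 2: Y1 = 28/65; threaded value p + q = 93; m = 47; f(2) = 3*(-40) - 1*(47) = -167; iterating: f(2)=-167, f(3)=-461, f(4)=-1216, f(5)=-3187, f(6)=-8345, f(7)=-21848, f(8)=-57199, f(9)=-149749, f(10)=-392048, f(11)=-1026395, f(12)=-2687137, f(13)=-7035016, f(14)=-18417911; answer -18417911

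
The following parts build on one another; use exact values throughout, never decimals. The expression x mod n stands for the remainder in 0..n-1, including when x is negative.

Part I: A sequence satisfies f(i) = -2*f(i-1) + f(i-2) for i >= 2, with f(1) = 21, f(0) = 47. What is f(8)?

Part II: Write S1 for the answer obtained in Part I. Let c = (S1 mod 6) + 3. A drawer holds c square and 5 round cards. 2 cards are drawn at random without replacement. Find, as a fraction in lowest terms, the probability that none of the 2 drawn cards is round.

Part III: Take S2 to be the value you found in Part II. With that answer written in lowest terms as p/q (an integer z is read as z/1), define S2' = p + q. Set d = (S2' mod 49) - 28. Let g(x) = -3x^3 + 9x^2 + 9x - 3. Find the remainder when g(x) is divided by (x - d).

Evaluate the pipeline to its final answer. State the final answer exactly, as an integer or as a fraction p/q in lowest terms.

46437

Part I: f(2) = -2*(21) + 1*(47) = 5; iterating: f(2)=5, f(3)=11, f(4)=-17, f(5)=45, f(6)=-107, f(7)=259, f(8)=-625; answer -625
Part II: S1 = -625; c = 8; total draws C(13,2) = 78; favorable C(8,2) = 28; P = 14/39; answer 14/39
Part III: S2 = 14/39; threaded value p + q = 53; d = -24; remainder = value at the root: -3*(-24)^3 + 9*(-24)^2 + 9*(-24)^1 - 3 = (41472) + (5184) + (-216) + (-3) = 46437; answer 46437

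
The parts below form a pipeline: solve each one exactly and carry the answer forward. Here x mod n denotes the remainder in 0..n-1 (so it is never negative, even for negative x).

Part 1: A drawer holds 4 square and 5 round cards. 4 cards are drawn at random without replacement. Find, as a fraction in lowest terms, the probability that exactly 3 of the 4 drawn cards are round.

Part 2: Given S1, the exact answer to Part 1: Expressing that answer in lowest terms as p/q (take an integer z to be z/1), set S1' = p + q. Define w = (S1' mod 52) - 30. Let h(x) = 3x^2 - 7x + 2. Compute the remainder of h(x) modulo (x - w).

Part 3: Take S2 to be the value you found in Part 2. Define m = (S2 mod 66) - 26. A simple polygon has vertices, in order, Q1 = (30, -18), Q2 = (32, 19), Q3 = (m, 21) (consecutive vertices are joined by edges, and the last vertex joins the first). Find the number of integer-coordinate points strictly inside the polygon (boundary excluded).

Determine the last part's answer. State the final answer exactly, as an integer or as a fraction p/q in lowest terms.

108

Part 1: total draws C(9,4) = 126; favorable C(5,3)*C(4,1) = 40; P = 20/63; answer 20/63
Part 2: S1 = 20/63; threaded value p + q = 83; w = 1; remainder = value at the root: 3*(1)^2 - 7*(1)^1 + 2 = (3) + (-7) + (2) = -2; answer -2
Part 3: S2 = -2; m = 38; cross terms: (30*19 - 32*-18)=1146, (32*21 - 38*19)=-50, (38*-18 - 30*21)=-1314; twice the area = |-218| = 218; area = 109; boundary points = 1 + 2 + 1 = 4; strictly interior points = area - boundary/2 + 1 = 108; answer 108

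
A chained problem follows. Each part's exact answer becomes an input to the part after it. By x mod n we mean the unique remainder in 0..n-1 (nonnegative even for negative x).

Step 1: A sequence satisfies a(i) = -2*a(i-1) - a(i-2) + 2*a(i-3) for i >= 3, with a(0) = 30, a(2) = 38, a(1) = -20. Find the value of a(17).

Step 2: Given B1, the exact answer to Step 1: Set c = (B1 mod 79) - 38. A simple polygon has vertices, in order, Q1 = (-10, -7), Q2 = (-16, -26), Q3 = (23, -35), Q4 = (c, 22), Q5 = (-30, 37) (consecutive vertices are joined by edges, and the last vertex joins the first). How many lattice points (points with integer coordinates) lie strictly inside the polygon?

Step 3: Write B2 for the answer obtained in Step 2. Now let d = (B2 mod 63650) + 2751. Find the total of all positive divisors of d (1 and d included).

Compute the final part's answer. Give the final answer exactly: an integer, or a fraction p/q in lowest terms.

8370

Step 1: a(3) = -2*(38) - 1*(-20) + 2*(30) = 4; iterating: a(3)=4, a(4)=-86, a(5)=244, a(6)=-394, a(7)=372, a(8)=138, a(9)=-1436, a(10)=3478, a(11)=-5244, a(12)=4138, a(13)=3924, a(14)=-22474, a(15)=49300, a(16)=-68278, a(17)=42308; answer 42308
Step 2: B1 = 42308; c = 5; cross terms: (-10*-26 - -16*-7)=148, (-16*-35 - 23*-26)=1158, (23*22 - 5*-35)=681, (5*37 - -30*22)=845, (-30*-7 - -10*37)=580; twice the area = |3412| = 3412; area = 1706; boundary points = 1 + 3 + 3 + 5 + 4 = 16; strictly interior points = area - boundary/2 + 1 = 1699; answer 1699
Step 3: B2 = 1699; d = 4450; 4450 = 2 * 5^2 * 89; sigma = (1 + 2) * (1 + 5 + 25) * (1 + 89) = 3 * 31 * 90 = 8370; answer 8370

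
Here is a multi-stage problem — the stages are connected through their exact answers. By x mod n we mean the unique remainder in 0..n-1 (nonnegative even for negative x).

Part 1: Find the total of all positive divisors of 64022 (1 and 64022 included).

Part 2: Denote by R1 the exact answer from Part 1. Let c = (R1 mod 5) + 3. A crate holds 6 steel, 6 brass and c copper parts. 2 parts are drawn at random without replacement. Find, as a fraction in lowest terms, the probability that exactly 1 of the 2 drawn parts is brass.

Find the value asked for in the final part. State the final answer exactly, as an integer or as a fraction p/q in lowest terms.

Part 1: 64022 = 2 * 7 * 17 * 269; sigma = (1 + 2) * (1 + 7) * (1 + 17) * (1 + 269) = 3 * 8 * 18 * 270 = 116640; answer 116640
Part 2: R1 = 116640; c = 3; total draws C(15,2) = 105; favorable C(6,1)*C(9,1) = 54; P = 18/35; answer 18/35

18/35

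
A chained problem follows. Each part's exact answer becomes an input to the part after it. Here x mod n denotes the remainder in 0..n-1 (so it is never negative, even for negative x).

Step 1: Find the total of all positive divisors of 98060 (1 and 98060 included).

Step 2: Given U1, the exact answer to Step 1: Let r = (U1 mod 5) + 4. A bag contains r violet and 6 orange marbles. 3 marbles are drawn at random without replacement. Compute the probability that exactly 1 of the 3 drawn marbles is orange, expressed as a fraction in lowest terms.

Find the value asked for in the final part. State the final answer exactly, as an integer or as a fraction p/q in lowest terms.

63/143

Step 1: 98060 = 2^2 * 5 * 4903; sigma = (1 + 2 + 4) * (1 + 5) * (1 + 4903) = 7 * 6 * 4904 = 205968; answer 205968
Step 2: U1 = 205968; r = 7; total draws C(13,3) = 286; favorable C(6,1)*C(7,2) = 126; P = 63/143; answer 63/143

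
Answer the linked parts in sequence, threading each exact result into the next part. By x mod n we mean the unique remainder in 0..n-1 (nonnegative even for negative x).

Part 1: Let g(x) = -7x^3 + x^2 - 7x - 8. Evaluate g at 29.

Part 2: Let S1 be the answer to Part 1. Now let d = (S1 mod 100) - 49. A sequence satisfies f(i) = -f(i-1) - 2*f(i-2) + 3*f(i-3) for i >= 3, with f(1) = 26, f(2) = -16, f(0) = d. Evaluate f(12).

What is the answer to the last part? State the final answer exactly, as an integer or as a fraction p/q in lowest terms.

-47908

Part 1: -7*(29)^3 + 1*(29)^2 - 7*(29)^1 - 8 = (-170723) + (841) + (-203) + (-8) = -170093; answer -170093
Part 2: S1 = -170093; d = -42; f(3) = -1*(-16) - 2*(26) + 3*(-42) = -162; iterating: f(3)=-162, f(4)=272, f(5)=4, f(6)=-1034, f(7)=1842, f(8)=238, f(9)=-7024, f(10)=12074, f(11)=2688, f(12)=-47908; answer -47908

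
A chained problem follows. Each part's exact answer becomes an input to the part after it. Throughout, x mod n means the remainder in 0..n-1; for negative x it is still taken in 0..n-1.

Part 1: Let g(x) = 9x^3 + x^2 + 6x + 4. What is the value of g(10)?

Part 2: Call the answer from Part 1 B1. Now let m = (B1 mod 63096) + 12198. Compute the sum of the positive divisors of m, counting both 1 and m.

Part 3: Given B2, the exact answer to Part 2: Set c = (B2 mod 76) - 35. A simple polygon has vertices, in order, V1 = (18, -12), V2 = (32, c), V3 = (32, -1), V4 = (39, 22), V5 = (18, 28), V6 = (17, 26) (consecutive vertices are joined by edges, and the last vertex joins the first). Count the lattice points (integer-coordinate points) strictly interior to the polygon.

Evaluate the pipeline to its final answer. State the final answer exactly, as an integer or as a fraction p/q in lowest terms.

Part 1: 9*(10)^3 + 1*(10)^2 + 6*(10)^1 + 4 = (9000) + (100) + (60) + (4) = 9164; answer 9164
Part 2: B1 = 9164; m = 21362; 21362 = 2 * 11 * 971; sigma = (1 + 2) * (1 + 11) * (1 + 971) = 3 * 12 * 972 = 34992; answer 34992
Part 3: B2 = 34992; c = -3; cross terms: (18*-3 - 32*-12)=330, (32*-1 - 32*-3)=64, (32*22 - 39*-1)=743, (39*28 - 18*22)=696, (18*26 - 17*28)=-8, (17*-12 - 18*26)=-672; twice the area = |1153| = 1153; area = 1153/2; boundary points = 1 + 2 + 1 + 3 + 1 + 1 = 9; strictly interior points = area - boundary/2 + 1 = 573; answer 573

573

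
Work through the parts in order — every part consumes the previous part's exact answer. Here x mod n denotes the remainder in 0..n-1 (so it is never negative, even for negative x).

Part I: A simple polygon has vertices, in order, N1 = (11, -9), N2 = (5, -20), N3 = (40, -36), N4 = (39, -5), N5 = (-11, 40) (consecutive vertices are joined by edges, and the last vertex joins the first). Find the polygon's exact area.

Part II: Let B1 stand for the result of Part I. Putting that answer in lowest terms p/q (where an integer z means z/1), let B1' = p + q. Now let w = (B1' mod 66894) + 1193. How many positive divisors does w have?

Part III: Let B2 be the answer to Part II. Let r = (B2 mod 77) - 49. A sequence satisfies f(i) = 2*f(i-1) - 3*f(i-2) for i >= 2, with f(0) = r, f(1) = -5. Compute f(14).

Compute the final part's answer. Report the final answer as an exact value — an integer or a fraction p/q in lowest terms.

Part I: cross terms: (11*-20 - 5*-9)=-175, (5*-36 - 40*-20)=620, (40*-5 - 39*-36)=1204, (39*40 - -11*-5)=1505, (-11*-9 - 11*40)=-341; twice the area = |2813| = 2813; area = 2813/2; answer 2813/2
Part II: B1 = 2813/2; threaded value p + q = 2815; w = 4008; 4008 = 2^3 * 3 * 167; number of divisors = (3+1) * (1+1) * (1+1) = 16; answer 16
Part III: B2 = 16; r = -33; f(2) = 2*(-5) - 3*(-33) = 89; iterating: f(2)=89, f(3)=193, f(4)=119, f(5)=-341, f(6)=-1039, f(7)=-1055, f(8)=1007, f(9)=5179, f(10)=7337, f(11)=-863, f(12)=-23737, f(13)=-44885, f(14)=-18559; answer -18559

-18559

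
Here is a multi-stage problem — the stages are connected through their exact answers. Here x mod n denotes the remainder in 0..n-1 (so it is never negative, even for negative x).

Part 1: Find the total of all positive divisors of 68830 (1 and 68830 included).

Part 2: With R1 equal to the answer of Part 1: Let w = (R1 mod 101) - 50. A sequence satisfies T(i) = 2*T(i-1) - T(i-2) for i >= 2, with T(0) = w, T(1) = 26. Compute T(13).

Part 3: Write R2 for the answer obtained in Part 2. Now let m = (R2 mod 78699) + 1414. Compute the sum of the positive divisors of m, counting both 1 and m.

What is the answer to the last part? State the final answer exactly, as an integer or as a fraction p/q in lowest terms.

Part 1: 68830 = 2 * 5 * 6883; sigma = (1 + 2) * (1 + 5) * (1 + 6883) = 3 * 6 * 6884 = 123912; answer 123912
Part 2: R1 = 123912; w = 36; T(2) = 2*(26) - 1*(36) = 16; iterating: T(2)=16, T(3)=6, T(4)=-4, T(5)=-14, T(6)=-24, T(7)=-34, T(8)=-44, T(9)=-54, T(10)=-64, T(11)=-74, T(12)=-84, T(13)=-94; answer -94
Part 3: R2 = -94; m = 80019; 80019 = 3^2 * 17 * 523; sigma = (1 + 3 + 9) * (1 + 17) * (1 + 523) = 13 * 18 * 524 = 122616; answer 122616

122616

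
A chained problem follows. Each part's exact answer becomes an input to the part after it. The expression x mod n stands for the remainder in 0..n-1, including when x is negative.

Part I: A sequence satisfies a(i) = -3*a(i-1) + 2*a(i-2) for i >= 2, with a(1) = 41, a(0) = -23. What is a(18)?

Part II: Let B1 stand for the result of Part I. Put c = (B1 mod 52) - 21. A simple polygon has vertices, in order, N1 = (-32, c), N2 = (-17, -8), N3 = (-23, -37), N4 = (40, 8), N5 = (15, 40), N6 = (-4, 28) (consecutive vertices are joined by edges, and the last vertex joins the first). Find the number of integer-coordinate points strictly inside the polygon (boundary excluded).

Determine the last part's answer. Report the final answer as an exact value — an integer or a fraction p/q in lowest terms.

2587

Part I: a(2) = -3*(41) + 2*(-23) = -169; iterating: a(2)=-169, a(3)=589, a(4)=-2105, a(5)=7493, a(6)=-26689, a(7)=95053, a(8)=-338537, a(9)=1205717, a(10)=-4294225, a(11)=15294109, a(12)=-54470777, a(13)=194000549, a(14)=-690943201, a(15)=2460830701, a(16)=-8764378505, a(17)=31214796917, a(18)=-111173147761; answer -111173147761
Part II: B1 = -111173147761; c = 18; cross terms: (-32*-8 - -17*18)=562, (-17*-37 - -23*-8)=445, (-23*8 - 40*-37)=1296, (40*40 - 15*8)=1480, (15*28 - -4*40)=580, (-4*18 - -32*28)=824; twice the area = |5187| = 5187; area = 5187/2; boundary points = 1 + 1 + 9 + 1 + 1 + 2 = 15; strictly interior points = area - boundary/2 + 1 = 2587; answer 2587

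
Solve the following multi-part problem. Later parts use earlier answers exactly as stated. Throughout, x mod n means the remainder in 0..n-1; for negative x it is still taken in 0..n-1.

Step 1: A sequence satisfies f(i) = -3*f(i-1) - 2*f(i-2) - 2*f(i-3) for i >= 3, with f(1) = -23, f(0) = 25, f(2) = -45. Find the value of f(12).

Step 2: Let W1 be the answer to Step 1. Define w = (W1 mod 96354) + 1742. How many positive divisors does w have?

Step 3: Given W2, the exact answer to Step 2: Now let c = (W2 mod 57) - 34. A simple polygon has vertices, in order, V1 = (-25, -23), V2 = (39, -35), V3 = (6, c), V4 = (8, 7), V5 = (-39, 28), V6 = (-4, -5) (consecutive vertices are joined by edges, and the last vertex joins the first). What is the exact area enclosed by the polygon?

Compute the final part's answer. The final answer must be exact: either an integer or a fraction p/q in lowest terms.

1989/2

Step 1: f(3) = -3*(-45) - 2*(-23) - 2*(25) = 131; iterating: f(3)=131, f(4)=-257, f(5)=599, f(6)=-1545, f(7)=3951, f(8)=-9961, f(9)=25071, f(10)=-63193, f(11)=159359, f(12)=-401833; answer -401833
Step 2: W1 = -401833; w = 81679; 81679 = 13 * 61 * 103; number of divisors = (1+1) * (1+1) * (1+1) = 8; answer 8
Step 3: W2 = 8; c = -26; cross terms: (-25*-35 - 39*-23)=1772, (39*-26 - 6*-35)=-804, (6*7 - 8*-26)=250, (8*28 - -39*7)=497, (-39*-5 - -4*28)=307, (-4*-23 - -25*-5)=-33; twice the area = |1989| = 1989; area = 1989/2; answer 1989/2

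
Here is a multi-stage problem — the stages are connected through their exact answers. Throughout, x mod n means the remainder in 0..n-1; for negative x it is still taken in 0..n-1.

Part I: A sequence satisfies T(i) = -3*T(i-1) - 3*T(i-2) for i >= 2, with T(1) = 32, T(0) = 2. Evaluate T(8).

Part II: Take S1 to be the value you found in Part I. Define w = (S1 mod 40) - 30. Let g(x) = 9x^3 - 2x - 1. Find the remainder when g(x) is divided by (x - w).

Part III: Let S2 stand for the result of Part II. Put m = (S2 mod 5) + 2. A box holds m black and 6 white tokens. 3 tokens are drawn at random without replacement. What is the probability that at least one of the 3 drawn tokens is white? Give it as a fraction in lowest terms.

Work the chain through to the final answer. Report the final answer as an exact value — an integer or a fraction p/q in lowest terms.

Part I: T(2) = -3*(32) - 3*(2) = -102; iterating: T(2)=-102, T(3)=210, T(4)=-324, T(5)=342, T(6)=-54, T(7)=-864, T(8)=2754; answer 2754
Part II: S1 = 2754; w = 4; remainder = value at the root: 9*(4)^3 - 2*(4)^1 - 1 = (576) + (-8) + (-1) = 567; answer 567
Part III: S2 = 567; m = 4; total draws C(10,3) = 120; complement C(4,3) = 4; favorable 120 - 4 = 116; P = 29/30; answer 29/30

29/30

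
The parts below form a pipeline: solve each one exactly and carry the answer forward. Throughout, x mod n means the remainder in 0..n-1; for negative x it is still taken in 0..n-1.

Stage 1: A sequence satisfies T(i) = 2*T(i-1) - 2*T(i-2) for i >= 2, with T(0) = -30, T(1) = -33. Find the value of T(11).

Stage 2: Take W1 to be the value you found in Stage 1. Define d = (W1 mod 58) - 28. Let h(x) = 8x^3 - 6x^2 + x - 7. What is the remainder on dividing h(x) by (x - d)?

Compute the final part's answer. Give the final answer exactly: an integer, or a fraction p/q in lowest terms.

107153

Stage 1: T(2) = 2*(-33) - 2*(-30) = -6; iterating: T(2)=-6, T(3)=54, T(4)=120, T(5)=132, T(6)=24, T(7)=-216, T(8)=-480, T(9)=-528, T(10)=-96, T(11)=864; answer 864
Stage 2: W1 = 864; d = 24; remainder = value at the root: 8*(24)^3 - 6*(24)^2 + 1*(24)^1 - 7 = (110592) + (-3456) + (24) + (-7) = 107153; answer 107153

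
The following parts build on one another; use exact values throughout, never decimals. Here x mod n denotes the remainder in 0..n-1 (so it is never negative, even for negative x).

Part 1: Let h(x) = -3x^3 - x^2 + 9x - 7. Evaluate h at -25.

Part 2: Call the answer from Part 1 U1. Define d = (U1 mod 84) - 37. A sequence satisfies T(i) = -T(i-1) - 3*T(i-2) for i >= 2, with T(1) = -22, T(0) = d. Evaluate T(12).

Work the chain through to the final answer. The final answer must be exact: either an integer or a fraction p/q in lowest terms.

-21527

Part 1: -3*(-25)^3 - 1*(-25)^2 + 9*(-25)^1 - 7 = (46875) + (-625) + (-225) + (-7) = 46018; answer 46018
Part 2: U1 = 46018; d = 33; T(2) = -1*(-22) - 3*(33) = -77; iterating: T(2)=-77, T(3)=143, T(4)=88, T(5)=-517, T(6)=253, T(7)=1298, T(8)=-2057, T(9)=-1837, T(10)=8008, T(11)=-2497, T(12)=-21527; answer -21527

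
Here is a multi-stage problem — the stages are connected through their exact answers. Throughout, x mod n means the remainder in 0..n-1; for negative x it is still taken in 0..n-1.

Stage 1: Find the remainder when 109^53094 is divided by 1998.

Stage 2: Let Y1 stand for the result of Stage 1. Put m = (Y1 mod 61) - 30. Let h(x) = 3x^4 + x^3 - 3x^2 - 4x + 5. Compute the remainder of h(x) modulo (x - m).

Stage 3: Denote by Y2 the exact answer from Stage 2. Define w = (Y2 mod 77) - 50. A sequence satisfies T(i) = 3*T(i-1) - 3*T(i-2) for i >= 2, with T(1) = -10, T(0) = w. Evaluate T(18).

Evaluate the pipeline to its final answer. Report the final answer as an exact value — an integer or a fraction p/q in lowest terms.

-216513

Stage 1: squarings mod 1998: 109^1=109, 109^2=1891, 109^4=1459, 109^8=811, 109^16=379, 109^32=1783, 109^64=271, 109^128=1513, 109^256=1459, 109^512=811, 109^1024=379, 109^2048=1783, 109^4096=271, 109^8192=1513, 109^16384=1459, 109^32768=811; 109^53094 = 109^2 * 109^4 * 109^32 * 109^64 * 109^256 * 109^512 * 109^1024 * 109^2048 * 109^16384 * 109^32768 = 973 (mod 1998); answer 973
Stage 2: Y1 = 973; m = 28; remainder = value at the root: 3*(28)^4 + 1*(28)^3 - 3*(28)^2 - 4*(28)^1 + 5 = (1843968) + (21952) + (-2352) + (-112) + (5) = 1863461; answer 1863461
Stage 3: Y2 = 1863461; w = 11; T(2) = 3*(-10) - 3*(11) = -63; iterating: T(2)=-63, T(3)=-159, T(4)=-288, T(5)=-387, T(6)=-297, T(7)=270, T(8)=1701, T(9)=4293, T(10)=7776, T(11)=10449, T(12)=8019, T(13)=-7290, T(14)=-45927, T(15)=-115911, T(16)=-209952, T(17)=-282123, T(18)=-216513; answer -216513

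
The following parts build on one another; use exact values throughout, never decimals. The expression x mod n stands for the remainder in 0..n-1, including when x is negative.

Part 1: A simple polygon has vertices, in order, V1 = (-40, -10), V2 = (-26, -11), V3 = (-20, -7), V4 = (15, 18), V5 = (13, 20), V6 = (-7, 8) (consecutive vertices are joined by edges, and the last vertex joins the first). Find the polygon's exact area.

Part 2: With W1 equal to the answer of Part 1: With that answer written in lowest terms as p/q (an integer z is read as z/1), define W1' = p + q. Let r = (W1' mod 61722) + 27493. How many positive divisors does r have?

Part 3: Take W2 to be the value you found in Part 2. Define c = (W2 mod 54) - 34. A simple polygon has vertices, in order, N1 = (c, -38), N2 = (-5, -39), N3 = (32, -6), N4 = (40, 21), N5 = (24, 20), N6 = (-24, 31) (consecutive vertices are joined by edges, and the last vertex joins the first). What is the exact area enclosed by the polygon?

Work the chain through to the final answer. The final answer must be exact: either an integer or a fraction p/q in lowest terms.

3126

Part 1: cross terms: (-40*-11 - -26*-10)=180, (-26*-7 - -20*-11)=-38, (-20*18 - 15*-7)=-255, (15*20 - 13*18)=66, (13*8 - -7*20)=244, (-7*-10 - -40*8)=390; twice the area = |587| = 587; area = 587/2; answer 587/2
Part 2: W1 = 587/2; threaded value p + q = 589; r = 28082; 28082 = 2 * 19 * 739; number of divisors = (1+1) * (1+1) * (1+1) = 8; answer 8
Part 3: W2 = 8; c = -26; cross terms: (-26*-39 - -5*-38)=824, (-5*-6 - 32*-39)=1278, (32*21 - 40*-6)=912, (40*20 - 24*21)=296, (24*31 - -24*20)=1224, (-24*-38 - -26*31)=1718; twice the area = |6252| = 6252; area = 3126; answer 3126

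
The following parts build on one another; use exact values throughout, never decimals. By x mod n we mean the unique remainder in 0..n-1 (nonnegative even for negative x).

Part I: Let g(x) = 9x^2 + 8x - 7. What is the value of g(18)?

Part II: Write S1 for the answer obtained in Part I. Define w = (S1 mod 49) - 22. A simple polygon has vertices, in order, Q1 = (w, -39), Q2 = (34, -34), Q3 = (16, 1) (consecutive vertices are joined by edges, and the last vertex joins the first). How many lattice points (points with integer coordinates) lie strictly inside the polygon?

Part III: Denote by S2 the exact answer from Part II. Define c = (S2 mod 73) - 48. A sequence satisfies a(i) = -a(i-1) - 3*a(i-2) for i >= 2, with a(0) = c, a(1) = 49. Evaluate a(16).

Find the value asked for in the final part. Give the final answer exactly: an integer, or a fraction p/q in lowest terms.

Part I: 9*(18)^2 + 8*(18)^1 - 7 = (2916) + (144) + (-7) = 3053; answer 3053
Part II: S1 = 3053; w = -7; cross terms: (-7*-34 - 34*-39)=1564, (34*1 - 16*-34)=578, (16*-39 - -7*1)=-617; twice the area = |1525| = 1525; area = 1525/2; boundary points = 1 + 1 + 1 = 3; strictly interior points = area - boundary/2 + 1 = 762; answer 762
Part III: S2 = 762; c = -16; a(2) = -1*(49) - 3*(-16) = -1; iterating: a(2)=-1, a(3)=-146, a(4)=149, a(5)=289, a(6)=-736, a(7)=-131, a(8)=2339, a(9)=-1946, a(10)=-5071, a(11)=10909, a(12)=4304, a(13)=-37031, a(14)=24119, a(15)=86974, a(16)=-159331; answer -159331

-159331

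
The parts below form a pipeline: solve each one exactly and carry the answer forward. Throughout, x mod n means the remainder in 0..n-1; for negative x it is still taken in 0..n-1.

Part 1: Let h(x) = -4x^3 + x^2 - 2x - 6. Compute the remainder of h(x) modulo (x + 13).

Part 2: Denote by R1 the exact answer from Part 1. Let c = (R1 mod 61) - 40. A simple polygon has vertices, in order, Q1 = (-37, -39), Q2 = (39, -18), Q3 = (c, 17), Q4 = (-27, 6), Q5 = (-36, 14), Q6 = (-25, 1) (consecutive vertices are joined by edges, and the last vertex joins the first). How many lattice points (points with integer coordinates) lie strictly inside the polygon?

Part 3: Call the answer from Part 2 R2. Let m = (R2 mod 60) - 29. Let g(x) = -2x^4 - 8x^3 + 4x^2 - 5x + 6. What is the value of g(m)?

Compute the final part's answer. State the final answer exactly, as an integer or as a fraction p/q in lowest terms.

-97194

Part 1: remainder = value at the root: -4*(-13)^3 + 1*(-13)^2 - 2*(-13)^1 - 6 = (8788) + (169) + (26) + (-6) = 8977; answer 8977
Part 2: R1 = 8977; c = -30; cross terms: (-37*-18 - 39*-39)=2187, (39*17 - -30*-18)=123, (-30*6 - -27*17)=279, (-27*14 - -36*6)=-162, (-36*1 - -25*14)=314, (-25*-39 - -37*1)=1012; twice the area = |3753| = 3753; area = 3753/2; boundary points = 1 + 1 + 1 + 1 + 1 + 4 = 9; strictly interior points = area - boundary/2 + 1 = 1873; answer 1873
Part 3: R2 = 1873; m = -16; -2*(-16)^4 - 8*(-16)^3 + 4*(-16)^2 - 5*(-16)^1 + 6 = (-131072) + (32768) + (1024) + (80) + (6) = -97194; answer -97194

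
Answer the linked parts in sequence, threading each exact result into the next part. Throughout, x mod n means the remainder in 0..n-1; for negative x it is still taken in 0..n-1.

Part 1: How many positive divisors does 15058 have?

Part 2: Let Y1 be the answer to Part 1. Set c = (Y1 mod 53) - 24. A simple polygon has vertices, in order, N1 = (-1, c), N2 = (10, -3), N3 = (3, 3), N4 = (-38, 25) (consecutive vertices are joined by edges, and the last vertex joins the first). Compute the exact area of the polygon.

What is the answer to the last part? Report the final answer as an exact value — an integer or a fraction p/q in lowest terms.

608

Part 1: 15058 = 2 * 7529; number of divisors = (1+1) * (1+1) = 4; answer 4
Part 2: Y1 = 4; c = -20; cross terms: (-1*-3 - 10*-20)=203, (10*3 - 3*-3)=39, (3*25 - -38*3)=189, (-38*-20 - -1*25)=785; twice the area = |1216| = 1216; area = 608; answer 608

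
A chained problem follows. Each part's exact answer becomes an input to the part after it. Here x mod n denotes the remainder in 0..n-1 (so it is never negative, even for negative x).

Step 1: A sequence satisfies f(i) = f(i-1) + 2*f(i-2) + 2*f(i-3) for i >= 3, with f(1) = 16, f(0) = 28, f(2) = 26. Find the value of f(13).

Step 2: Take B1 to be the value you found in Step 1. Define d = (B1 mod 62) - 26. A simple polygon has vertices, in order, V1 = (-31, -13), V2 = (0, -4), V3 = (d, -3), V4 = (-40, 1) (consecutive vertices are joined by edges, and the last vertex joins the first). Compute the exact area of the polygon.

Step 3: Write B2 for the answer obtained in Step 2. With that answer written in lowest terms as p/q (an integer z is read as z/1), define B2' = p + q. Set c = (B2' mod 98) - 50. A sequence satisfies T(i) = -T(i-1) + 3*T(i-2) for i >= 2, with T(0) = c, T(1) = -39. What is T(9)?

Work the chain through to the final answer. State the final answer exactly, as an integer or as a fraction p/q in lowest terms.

-13953

Step 1: f(3) = 1*(26) + 2*(16) + 2*(28) = 114; iterating: f(3)=114, f(4)=198, f(5)=478, f(6)=1102, f(7)=2454, f(8)=5614, f(9)=12726, f(10)=28862, f(11)=65542, f(12)=148718, f(13)=337526; answer 337526
Step 2: B1 = 337526; d = 34; cross terms: (-31*-4 - 0*-13)=124, (0*-3 - 34*-4)=136, (34*1 - -40*-3)=-86, (-40*-13 - -31*1)=551; twice the area = |725| = 725; area = 725/2; answer 725/2
Step 3: B2 = 725/2; threaded value p + q = 727; c = -9; T(2) = -1*(-39) + 3*(-9) = 12; iterating: T(2)=12, T(3)=-129, T(4)=165, T(5)=-552, T(6)=1047, T(7)=-2703, T(8)=5844, T(9)=-13953; answer -13953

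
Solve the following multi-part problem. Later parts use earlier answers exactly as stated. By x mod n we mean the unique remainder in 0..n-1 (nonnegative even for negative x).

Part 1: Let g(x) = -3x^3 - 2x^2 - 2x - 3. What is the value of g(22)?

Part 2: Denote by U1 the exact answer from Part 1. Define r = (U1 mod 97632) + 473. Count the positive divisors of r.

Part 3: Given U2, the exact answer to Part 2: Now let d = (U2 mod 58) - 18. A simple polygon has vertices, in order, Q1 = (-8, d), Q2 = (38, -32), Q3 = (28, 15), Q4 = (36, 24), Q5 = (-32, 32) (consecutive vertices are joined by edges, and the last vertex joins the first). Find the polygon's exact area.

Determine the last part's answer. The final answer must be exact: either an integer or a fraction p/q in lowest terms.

2505

Part 1: -3*(22)^3 - 2*(22)^2 - 2*(22)^1 - 3 = (-31944) + (-968) + (-44) + (-3) = -32959; answer -32959
Part 2: U1 = -32959; r = 65146; 65146 = 2 * 32573; number of divisors = (1+1) * (1+1) = 4; answer 4
Part 3: U2 = 4; d = -14; cross terms: (-8*-32 - 38*-14)=788, (38*15 - 28*-32)=1466, (28*24 - 36*15)=132, (36*32 - -32*24)=1920, (-32*-14 - -8*32)=704; twice the area = |5010| = 5010; area = 2505; answer 2505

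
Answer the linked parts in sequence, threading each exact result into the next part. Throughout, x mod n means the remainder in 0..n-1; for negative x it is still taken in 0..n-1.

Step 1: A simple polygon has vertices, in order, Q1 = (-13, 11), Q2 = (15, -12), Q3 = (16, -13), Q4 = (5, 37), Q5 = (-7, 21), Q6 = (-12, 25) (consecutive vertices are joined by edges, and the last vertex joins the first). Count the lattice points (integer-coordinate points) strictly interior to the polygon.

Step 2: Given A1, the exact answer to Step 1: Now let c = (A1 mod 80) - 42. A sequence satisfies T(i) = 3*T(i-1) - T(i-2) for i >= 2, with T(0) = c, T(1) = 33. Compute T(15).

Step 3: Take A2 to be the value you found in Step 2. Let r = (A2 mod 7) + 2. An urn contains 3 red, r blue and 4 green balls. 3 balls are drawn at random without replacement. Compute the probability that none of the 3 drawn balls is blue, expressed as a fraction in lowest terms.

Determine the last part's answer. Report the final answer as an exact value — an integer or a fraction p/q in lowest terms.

1/13

Step 1: cross terms: (-13*-12 - 15*11)=-9, (15*-13 - 16*-12)=-3, (16*37 - 5*-13)=657, (5*21 - -7*37)=364, (-7*25 - -12*21)=77, (-12*11 - -13*25)=193; twice the area = |1279| = 1279; area = 1279/2; boundary points = 1 + 1 + 1 + 4 + 1 + 1 = 9; strictly interior points = area - boundary/2 + 1 = 636; answer 636
Step 2: A1 = 636; c = 34; T(2) = 3*(33) - 1*(34) = 65; iterating: T(2)=65, T(3)=162, T(4)=421, T(5)=1101, T(6)=2882, T(7)=7545, T(8)=19753, T(9)=51714, T(10)=135389, T(11)=354453, T(12)=927970, T(13)=2429457, T(14)=6360401, T(15)=16651746; answer 16651746
Step 3: A2 = 16651746; r = 8; total draws C(15,3) = 455; favorable C(7,3) = 35; P = 1/13; answer 1/13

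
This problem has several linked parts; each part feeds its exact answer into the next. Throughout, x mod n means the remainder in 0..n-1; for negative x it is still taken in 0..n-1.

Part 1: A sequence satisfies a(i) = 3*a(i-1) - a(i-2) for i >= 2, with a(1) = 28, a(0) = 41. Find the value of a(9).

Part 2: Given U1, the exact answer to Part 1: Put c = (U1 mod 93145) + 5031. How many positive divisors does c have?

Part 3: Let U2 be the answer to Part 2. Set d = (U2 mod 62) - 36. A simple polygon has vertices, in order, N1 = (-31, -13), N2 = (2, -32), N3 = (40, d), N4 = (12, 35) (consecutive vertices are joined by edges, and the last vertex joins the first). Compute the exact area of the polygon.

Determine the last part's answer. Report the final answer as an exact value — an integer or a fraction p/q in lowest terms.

Part 1: a(2) = 3*(28) - 1*(41) = 43; iterating: a(2)=43, a(3)=101, a(4)=260, a(5)=679, a(6)=1777, a(7)=4652, a(8)=12179, a(9)=31885; answer 31885
Part 2: U1 = 31885; c = 36916; 36916 = 2^2 * 11 * 839; number of divisors = (2+1) * (1+1) * (1+1) = 12; answer 12
Part 3: U2 = 12; d = -24; cross terms: (-31*-32 - 2*-13)=1018, (2*-24 - 40*-32)=1232, (40*35 - 12*-24)=1688, (12*-13 - -31*35)=929; twice the area = |4867| = 4867; area = 4867/2; answer 4867/2

4867/2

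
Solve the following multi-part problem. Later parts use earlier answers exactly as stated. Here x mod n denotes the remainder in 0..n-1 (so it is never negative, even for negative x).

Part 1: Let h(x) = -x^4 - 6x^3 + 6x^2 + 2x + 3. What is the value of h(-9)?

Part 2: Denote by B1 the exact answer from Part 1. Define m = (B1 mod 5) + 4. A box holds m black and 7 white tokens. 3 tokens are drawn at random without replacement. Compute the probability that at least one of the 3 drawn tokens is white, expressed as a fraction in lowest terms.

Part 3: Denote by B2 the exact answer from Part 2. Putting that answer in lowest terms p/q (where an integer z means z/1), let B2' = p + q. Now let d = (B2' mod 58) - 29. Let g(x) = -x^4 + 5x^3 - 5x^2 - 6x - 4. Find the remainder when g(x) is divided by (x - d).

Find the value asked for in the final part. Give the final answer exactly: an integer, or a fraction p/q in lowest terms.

Part 1: -1*(-9)^4 - 6*(-9)^3 + 6*(-9)^2 + 2*(-9)^1 + 3 = (-6561) + (4374) + (486) + (-18) + (3) = -1716; answer -1716
Part 2: B1 = -1716; m = 8; total draws C(15,3) = 455; complement C(8,3) = 56; favorable 455 - 56 = 399; P = 57/65; answer 57/65
Part 3: B2 = 57/65; threaded value p + q = 122; d = -23; remainder = value at the root: -1*(-23)^4 + 5*(-23)^3 - 5*(-23)^2 - 6*(-23)^1 - 4 = (-279841) + (-60835) + (-2645) + (138) + (-4) = -343187; answer -343187

-343187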